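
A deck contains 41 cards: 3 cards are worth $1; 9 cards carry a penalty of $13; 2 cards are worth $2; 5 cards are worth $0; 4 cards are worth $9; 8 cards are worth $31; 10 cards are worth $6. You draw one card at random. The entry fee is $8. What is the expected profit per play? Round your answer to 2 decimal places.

-$2.29

E[payout] = (3/41)·1 + (9/41)·(-13) + (2/41)·2 + (5/41)·0 + (4/41)·9 + (8/41)·31 + (10/41)·6 = 234/41
Expected profit = 234/41 − 8 = -94/41 ≈ -$2.29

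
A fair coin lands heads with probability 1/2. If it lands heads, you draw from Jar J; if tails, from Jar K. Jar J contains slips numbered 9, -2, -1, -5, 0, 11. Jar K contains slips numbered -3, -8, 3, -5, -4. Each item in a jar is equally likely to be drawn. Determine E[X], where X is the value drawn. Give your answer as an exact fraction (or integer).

-7/10

E[X | Jar J] = (9 − 2 − 1 − 5 + 0 + 11)/6 = 2
E[X | Jar K] = (-3 − 8 + 3 − 5 − 4)/5 = -17/5
E[X] = (1/2)·2 + (1/2)·(-17/5) = -7/10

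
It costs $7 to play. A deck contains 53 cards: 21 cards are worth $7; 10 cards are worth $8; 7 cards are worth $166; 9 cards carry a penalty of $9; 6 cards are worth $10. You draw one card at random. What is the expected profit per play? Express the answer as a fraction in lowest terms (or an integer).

997/53 dollars

E[payout] = (21/53)·7 + (10/53)·8 + (7/53)·166 + (9/53)·(-9) + (6/53)·10 = 1368/53
Expected profit = 1368/53 − 7 = 997/53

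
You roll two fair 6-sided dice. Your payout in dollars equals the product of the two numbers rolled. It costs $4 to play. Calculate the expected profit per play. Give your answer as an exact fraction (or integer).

Distribution of the product of the two numbers rolled: 1 w.p. 1/36, 2 w.p. 1/18, 3 w.p. 1/18, 4 w.p. 1/12, 5 w.p. 1/18, 6 w.p. 1/9, …
E[payout] = (1/36)·1 + (1/18)·2 + (1/18)·3 + (1/12)·4 + (1/18)·5 + (1/9)·6 + (1/18)·8 + (1/36)·9 + (1/18)·10 + (1/9)·12 + (1/18)·15 + (1/36)·16 + (1/18)·18 + (1/18)·20 + (1/18)·24 + (1/36)·25 + (1/18)·30 + (1/36)·36 = 49/4
Expected profit = 49/4 − 4 = 33/4

33/4 dollars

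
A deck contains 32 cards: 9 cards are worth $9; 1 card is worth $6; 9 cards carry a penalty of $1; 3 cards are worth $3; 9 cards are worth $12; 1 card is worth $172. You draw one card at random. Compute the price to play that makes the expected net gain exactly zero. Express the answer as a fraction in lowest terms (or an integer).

E[payout] = (9/32)·9 + (1/32)·6 + (9/32)·(-1) + (3/32)·3 + (9/32)·12 + (1/32)·172 = 367/32
Fair fee = E[payout] = 367/32

367/32 dollars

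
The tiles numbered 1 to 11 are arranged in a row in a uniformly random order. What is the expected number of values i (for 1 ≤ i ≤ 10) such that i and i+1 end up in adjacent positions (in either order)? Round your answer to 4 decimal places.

1.8182

For each i ∈ {1,…,10}, let Xᵢ = 1 if i and i+1 are adjacent. P(Xᵢ=1) = 2·(11−1)!/11! = 2/11.
By linearity, E[ΣXᵢ] = (10)·(2/11) = 20/11.
≈ 1.8182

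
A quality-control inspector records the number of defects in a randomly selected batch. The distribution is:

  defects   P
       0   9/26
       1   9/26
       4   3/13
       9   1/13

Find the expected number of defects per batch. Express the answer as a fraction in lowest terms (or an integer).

E[X] = (9/26)·0 + (9/26)·1 + (3/13)·4 + (1/13)·9
     = 51/26

51/26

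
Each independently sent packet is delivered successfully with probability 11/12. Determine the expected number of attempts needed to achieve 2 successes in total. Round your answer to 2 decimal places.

2.18

By linearity (sum of 2 independent geometric waits), E[trials] = 2/p = 2/(11/12) = 24/11.
≈ 2.18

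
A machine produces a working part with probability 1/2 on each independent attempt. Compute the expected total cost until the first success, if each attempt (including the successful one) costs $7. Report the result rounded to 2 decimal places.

$14.00

E[#attempts] = 1/p = 2; E[cost] = 7·2 = 14.
≈ 14.00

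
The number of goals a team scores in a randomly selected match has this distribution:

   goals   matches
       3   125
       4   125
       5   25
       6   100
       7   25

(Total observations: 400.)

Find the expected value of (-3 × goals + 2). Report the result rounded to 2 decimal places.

Total = 400, so P(goals=3) = 125/400, etc.
E[-3x+2] = (5/16)·(-7) + (5/16)·(-10) + (1/16)·(-13) + (1/4)·(-16) + (1/16)·(-19)
     = -181/16 ≈ -11.31

-11.31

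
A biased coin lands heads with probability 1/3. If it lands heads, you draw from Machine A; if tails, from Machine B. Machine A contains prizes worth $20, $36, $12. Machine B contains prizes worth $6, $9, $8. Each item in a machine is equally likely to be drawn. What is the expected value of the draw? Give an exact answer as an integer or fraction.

E[X | Machine A] = (20 + 36 + 12)/3 = 68/3
E[X | Machine B] = (6 + 9 + 8)/3 = 23/3
E[X] = (1/3)·68/3 + (2/3)·23/3 = 38/3

38/3 dollars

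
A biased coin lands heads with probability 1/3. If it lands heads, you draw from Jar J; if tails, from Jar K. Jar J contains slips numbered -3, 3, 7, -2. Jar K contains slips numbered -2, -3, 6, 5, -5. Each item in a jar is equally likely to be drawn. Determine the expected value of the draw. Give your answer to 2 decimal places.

E[X | Jar J] = (-3 + 3 + 7 − 2)/4 = 5/4
E[X | Jar K] = (-2 − 3 + 6 + 5 − 5)/5 = 1/5
E[X] = (1/3)·5/4 + (2/3)·1/5 = 11/20 ≈ 0.55

0.55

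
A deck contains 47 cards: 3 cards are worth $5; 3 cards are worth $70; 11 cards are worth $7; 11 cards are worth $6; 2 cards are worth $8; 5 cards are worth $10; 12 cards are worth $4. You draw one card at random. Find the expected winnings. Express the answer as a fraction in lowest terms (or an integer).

482/47 dollars

E[payout] = (3/47)·5 + (3/47)·70 + (11/47)·7 + (11/47)·6 + (2/47)·8 + (5/47)·10 + (12/47)·4 = 482/47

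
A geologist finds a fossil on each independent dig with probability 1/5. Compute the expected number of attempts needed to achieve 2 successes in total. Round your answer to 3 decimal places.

10.000

By linearity (sum of 2 independent geometric waits), E[trials] = 2/p = 2/(1/5) = 10.
≈ 10.000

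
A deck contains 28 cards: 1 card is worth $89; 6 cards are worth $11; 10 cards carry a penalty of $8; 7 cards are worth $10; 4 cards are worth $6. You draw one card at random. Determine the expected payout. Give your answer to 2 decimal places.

E[payout] = (1/28)·89 + (6/28)·11 + (10/28)·(-8) + (7/28)·10 + (4/28)·6 = 169/28
≈ $6.04

$6.04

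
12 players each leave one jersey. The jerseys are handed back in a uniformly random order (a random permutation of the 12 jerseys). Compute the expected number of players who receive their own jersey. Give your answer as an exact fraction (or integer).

Let Xᵢ = 1 if person i gets their own jersey. For each i, P(Xᵢ=1) = 1/12.
By linearity of expectation, E[X₁+…+X_12] = 12·(1/12) = 1.

1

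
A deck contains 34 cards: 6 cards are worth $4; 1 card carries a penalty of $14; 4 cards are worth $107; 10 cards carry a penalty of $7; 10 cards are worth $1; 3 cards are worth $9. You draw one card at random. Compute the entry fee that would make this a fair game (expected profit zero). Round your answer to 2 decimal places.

E[payout] = (6/34)·4 + (1/34)·(-14) + (4/34)·107 + (10/34)·(-7) + (10/34)·1 + (3/34)·9 = 405/34
Fair fee = E[payout] = 405/34 ≈ $11.91

$11.91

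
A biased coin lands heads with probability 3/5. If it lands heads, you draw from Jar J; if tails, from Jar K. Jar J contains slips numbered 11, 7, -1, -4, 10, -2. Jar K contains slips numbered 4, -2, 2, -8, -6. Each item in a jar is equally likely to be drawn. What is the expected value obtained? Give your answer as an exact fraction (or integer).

E[X | Jar J] = (11 + 7 − 1 − 4 + 10 − 2)/6 = 7/2
E[X | Jar K] = (4 − 2 + 2 − 8 − 6)/5 = -2
E[X] = (3/5)·7/2 + (2/5)·(-2) = 13/10

13/10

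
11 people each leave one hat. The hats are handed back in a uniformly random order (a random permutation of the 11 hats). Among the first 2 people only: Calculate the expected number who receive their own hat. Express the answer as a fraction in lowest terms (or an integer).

Let Xᵢ = 1 if person i gets their own hat. For each i, P(Xᵢ=1) = 1/11.
By linearity of expectation, E[X₁+…+X_2] = 2·(1/11) = 2/11.

2/11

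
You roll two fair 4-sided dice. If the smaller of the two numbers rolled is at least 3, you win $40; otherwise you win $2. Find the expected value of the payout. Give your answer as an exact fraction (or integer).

E[payout] = (3/4)·2 + (1/4)·40 = 23/2

23/2 dollars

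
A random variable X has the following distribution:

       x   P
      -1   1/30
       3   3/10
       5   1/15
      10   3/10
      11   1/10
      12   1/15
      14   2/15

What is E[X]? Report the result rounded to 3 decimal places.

7.967

E[X] = (1/30)·(-1) + (3/10)·3 + (1/15)·5 + (3/10)·10 + (1/10)·11 + (1/15)·12 + (2/15)·14
     = 239/30 ≈ 7.967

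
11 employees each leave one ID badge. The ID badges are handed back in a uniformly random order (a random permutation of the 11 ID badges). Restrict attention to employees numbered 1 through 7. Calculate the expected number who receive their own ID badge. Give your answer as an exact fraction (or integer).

7/11

Let Xᵢ = 1 if person i gets their own ID badge. For each i, P(Xᵢ=1) = 1/11.
By linearity of expectation, E[X₁+…+X_7] = 7·(1/11) = 7/11.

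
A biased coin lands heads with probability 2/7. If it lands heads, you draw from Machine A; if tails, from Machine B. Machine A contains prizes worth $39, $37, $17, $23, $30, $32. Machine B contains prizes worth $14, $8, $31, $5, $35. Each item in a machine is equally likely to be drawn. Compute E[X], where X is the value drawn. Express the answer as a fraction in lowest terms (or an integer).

457/21 dollars

E[X | Machine A] = (39 + 37 + 17 + 23 + 30 + 32)/6 = 89/3
E[X | Machine B] = (14 + 8 + 31 + 5 + 35)/5 = 93/5
E[X] = (2/7)·89/3 + (5/7)·93/5 = 457/21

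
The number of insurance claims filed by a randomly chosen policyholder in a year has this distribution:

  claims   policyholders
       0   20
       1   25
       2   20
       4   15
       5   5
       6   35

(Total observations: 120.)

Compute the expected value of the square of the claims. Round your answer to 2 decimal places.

14.42

Total = 120, so P(claims=0) = 20/120, etc.
E[X²] = (1/6)·0 + (5/24)·1 + (1/6)·4 + (1/8)·16 + (1/24)·25 + (7/24)·36
     = 173/12 ≈ 14.42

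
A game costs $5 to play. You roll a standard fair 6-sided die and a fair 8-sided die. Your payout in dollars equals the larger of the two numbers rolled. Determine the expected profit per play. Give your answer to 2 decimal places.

Distribution of the larger of the two numbers rolled: 1 w.p. 1/48, 2 w.p. 1/16, 3 w.p. 5/48, 4 w.p. 7/48, 5 w.p. 3/16, 6 w.p. 11/48, …
E[payout] = (1/48)·1 + (1/16)·2 + (5/48)·3 + (7/48)·4 + (3/16)·5 + (11/48)·6 + (1/8)·7 + (1/8)·8 = 251/48
Expected profit = 251/48 − 5 = 11/48 ≈ $0.23

$0.23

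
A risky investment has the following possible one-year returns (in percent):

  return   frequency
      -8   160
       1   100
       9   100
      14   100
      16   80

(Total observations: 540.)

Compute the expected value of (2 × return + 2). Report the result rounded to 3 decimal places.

10.889

Total = 540, so P(return=-8) = 160/540, etc.
E[2x+2] = (8/27)·(-14) + (5/27)·4 + (5/27)·20 + (5/27)·30 + (4/27)·34
     = 98/9 ≈ 10.889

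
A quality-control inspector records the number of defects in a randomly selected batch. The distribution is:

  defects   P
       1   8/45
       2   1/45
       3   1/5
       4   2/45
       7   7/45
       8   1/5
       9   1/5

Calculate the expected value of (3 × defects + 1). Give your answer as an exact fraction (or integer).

262/15

E[3x+1] = (8/45)·4 + (1/45)·7 + (1/5)·10 + (2/45)·13 + (7/45)·22 + (1/5)·25 + (1/5)·28
     = 262/15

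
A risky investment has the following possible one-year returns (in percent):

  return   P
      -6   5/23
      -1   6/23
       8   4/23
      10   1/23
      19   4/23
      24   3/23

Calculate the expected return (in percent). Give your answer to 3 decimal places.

E[X] = (5/23)·(-6) + (6/23)·(-1) + (4/23)·8 + (1/23)·10 + (4/23)·19 + (3/23)·24
     = 154/23 ≈ 6.696

6.696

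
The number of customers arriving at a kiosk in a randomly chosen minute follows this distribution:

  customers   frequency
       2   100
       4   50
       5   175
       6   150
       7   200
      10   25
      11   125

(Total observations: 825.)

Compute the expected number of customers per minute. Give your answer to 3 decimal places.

6.303

Total = 825, so P(customers=2) = 100/825, etc.
E[X] = (4/33)·2 + (2/33)·4 + (7/33)·5 + (2/11)·6 + (8/33)·7 + (1/33)·10 + (5/33)·11
     = 208/33 ≈ 6.303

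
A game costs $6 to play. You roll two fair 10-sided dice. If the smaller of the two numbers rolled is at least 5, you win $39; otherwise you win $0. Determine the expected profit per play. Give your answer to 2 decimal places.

$8.04

E[payout] = (16/25)·0 + (9/25)·39 = 351/25
Expected profit = 351/25 − 6 = 201/25 ≈ $8.04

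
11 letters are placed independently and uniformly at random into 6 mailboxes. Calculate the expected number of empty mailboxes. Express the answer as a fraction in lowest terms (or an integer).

Let Xⱼ=1 if mailbox j is empty. P(Xⱼ=1) = ((6-1)/6)^11 = 48828125/362797056.
By linearity, E[#empty] = 6·48828125/362797056 = 48828125/60466176.

48828125/60466176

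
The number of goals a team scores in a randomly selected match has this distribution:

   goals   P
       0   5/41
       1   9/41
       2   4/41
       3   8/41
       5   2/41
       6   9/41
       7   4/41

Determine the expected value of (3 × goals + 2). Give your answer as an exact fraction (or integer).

E[3x+2] = (5/41)·2 + (9/41)·5 + (4/41)·8 + (8/41)·11 + (2/41)·17 + (9/41)·20 + (4/41)·23
     = 481/41

481/41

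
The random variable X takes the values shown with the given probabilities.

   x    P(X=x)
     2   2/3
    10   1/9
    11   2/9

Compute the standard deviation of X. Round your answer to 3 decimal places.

E[X] = 44/9, E[X²] = 122/3
Var(X) = E[X²] − (E[X])² = 122/3 − 1936/81 = 1358/81
SD(X) = √(1358/81) ≈ 4.095

4.095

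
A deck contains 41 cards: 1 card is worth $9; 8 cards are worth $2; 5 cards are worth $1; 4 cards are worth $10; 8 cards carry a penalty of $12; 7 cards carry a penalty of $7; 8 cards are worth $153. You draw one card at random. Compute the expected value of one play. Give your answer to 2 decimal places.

$28.02

E[payout] = (1/41)·9 + (8/41)·2 + (5/41)·1 + (4/41)·10 + (8/41)·(-12) + (7/41)·(-7) + (8/41)·153 = 1149/41
≈ $28.02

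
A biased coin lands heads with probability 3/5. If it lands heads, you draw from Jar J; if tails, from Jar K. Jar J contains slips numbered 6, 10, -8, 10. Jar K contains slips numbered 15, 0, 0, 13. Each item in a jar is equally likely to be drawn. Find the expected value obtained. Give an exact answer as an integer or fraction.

E[X | Jar J] = (6 + 10 − 8 + 10)/4 = 9/2
E[X | Jar K] = (15 + 0 + 0 + 13)/4 = 7
E[X] = (3/5)·9/2 + (2/5)·7 = 11/2

11/2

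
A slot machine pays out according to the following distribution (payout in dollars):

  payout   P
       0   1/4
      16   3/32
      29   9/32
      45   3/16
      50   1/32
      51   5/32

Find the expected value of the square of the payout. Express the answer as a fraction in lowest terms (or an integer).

4499/4

E[X²] = (1/4)·0 + (3/32)·256 + (9/32)·841 + (3/16)·2025 + (1/32)·2500 + (5/32)·2601
     = 4499/4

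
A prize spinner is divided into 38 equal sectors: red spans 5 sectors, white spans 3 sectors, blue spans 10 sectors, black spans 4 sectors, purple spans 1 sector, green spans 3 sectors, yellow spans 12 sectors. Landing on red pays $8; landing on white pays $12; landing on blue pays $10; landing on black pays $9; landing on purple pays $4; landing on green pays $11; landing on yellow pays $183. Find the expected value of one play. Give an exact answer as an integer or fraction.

2445/38 dollars

E[payout] = (5/38)·8 + (3/38)·12 + (10/38)·10 + (4/38)·9 + (1/38)·4 + (3/38)·11 + (12/38)·183 = 2445/38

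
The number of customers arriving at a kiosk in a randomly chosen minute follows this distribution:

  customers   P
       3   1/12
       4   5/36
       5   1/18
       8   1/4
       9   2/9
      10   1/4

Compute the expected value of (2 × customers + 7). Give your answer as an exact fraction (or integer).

E[2x+7] = (1/12)·13 + (5/36)·15 + (1/18)·17 + (1/4)·23 + (2/9)·25 + (1/4)·27
     = 133/6

133/6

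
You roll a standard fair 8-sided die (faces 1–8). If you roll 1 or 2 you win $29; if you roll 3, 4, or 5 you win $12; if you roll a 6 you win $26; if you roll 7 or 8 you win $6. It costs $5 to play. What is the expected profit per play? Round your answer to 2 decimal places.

E[payout] = (1/4)·6 + (3/8)·12 + (1/8)·26 + (1/4)·29 = 33/2
Expected profit = 33/2 − 5 = 23/2 ≈ $11.50

$11.50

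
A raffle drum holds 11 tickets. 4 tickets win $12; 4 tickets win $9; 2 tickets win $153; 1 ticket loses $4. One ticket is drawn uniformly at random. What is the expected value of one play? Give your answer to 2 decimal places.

$35.09

E[payout] = (4/11)·12 + (4/11)·9 + (2/11)·153 + (1/11)·(-4) = 386/11
≈ $35.09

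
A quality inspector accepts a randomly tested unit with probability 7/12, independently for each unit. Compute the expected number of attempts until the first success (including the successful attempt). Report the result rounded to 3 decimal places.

For a geometric distribution, E[trials] = 1/p = 1/(7/12) = 12/7.
≈ 1.714

1.714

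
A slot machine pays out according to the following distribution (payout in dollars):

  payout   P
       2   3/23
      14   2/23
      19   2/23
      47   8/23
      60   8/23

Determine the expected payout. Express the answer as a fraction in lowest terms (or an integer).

E[X] = (3/23)·2 + (2/23)·14 + (2/23)·19 + (8/23)·47 + (8/23)·60
     = 928/23

928/23 dollars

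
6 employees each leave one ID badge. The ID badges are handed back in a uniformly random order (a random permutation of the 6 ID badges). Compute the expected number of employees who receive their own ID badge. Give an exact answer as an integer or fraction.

Let Xᵢ = 1 if person i gets their own ID badge. For each i, P(Xᵢ=1) = 1/6.
By linearity of expectation, E[X₁+…+X_6] = 6·(1/6) = 1.

1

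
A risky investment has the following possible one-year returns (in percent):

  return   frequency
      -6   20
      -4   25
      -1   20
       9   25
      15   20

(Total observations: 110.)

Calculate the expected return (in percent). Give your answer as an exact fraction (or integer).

Total = 110, so P(return=-6) = 20/110, etc.
E[X] = (2/11)·(-6) + (5/22)·(-4) + (2/11)·(-1) + (5/22)·9 + (2/11)·15
     = 57/22

57/22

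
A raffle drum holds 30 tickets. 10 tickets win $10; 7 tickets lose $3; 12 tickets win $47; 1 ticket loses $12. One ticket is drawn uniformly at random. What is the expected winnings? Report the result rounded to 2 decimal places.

E[payout] = (10/30)·10 + (7/30)·(-3) + (12/30)·47 + (1/30)·(-12) = 631/30
≈ $21.03

$21.03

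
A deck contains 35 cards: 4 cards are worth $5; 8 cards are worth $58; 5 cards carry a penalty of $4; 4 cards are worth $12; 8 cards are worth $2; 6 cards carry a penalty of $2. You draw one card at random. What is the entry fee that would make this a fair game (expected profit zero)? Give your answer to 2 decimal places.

$14.74

E[payout] = (4/35)·5 + (8/35)·58 + (5/35)·(-4) + (4/35)·12 + (8/35)·2 + (6/35)·(-2) = 516/35
Fair fee = E[payout] = 516/35 ≈ $14.74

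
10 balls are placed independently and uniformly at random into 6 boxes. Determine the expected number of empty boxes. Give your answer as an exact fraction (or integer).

Let Xⱼ=1 if box j is empty. P(Xⱼ=1) = ((6-1)/6)^10 = 9765625/60466176.
By linearity, E[#empty] = 6·9765625/60466176 = 9765625/10077696.

9765625/10077696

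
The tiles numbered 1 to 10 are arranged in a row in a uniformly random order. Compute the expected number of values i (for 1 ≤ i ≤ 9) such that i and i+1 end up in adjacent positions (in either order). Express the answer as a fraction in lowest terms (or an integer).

For each i ∈ {1,…,9}, let Xᵢ = 1 if i and i+1 are adjacent. P(Xᵢ=1) = 2·(10−1)!/10! = 2/10.
By linearity, E[ΣXᵢ] = (9)·(2/10) = 9/5.

9/5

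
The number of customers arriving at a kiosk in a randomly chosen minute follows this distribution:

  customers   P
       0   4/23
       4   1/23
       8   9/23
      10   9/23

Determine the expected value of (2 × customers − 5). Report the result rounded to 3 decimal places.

9.435

E[2x-5] = (4/23)·(-5) + (1/23)·3 + (9/23)·11 + (9/23)·15
     = 217/23 ≈ 9.435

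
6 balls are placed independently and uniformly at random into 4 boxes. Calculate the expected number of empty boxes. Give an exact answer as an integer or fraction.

729/1024

Let Xⱼ=1 if box j is empty. P(Xⱼ=1) = ((4-1)/4)^6 = 729/4096.
By linearity, E[#empty] = 4·729/4096 = 729/1024.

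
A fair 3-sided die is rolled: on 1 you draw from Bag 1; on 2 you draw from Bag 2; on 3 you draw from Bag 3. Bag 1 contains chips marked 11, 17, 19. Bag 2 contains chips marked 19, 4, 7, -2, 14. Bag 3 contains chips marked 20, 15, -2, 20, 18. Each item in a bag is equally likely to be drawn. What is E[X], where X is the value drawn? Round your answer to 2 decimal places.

E[X | Bag 1] = (11 + 17 + 19)/3 = 47/3
E[X | Bag 2] = (19 + 4 + 7 − 2 + 14)/5 = 42/5
E[X | Bag 3] = (20 + 15 − 2 + 20 + 18)/5 = 71/5
E[X] = (1/3)·47/3 + (1/3)·42/5 + (1/3)·71/5 = 574/45 ≈ 12.76

12.76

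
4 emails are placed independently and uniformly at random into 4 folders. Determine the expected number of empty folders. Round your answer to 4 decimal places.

Let Xⱼ=1 if folder j is empty. P(Xⱼ=1) = ((4-1)/4)^4 = 81/256.
By linearity, E[#empty] = 4·81/256 = 81/64.
≈ 1.2656

1.2656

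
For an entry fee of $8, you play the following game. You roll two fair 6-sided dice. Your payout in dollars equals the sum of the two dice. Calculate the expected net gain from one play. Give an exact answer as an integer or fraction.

Distribution of the sum of the two dice: 2 w.p. 1/36, 3 w.p. 1/18, 4 w.p. 1/12, 5 w.p. 1/9, 6 w.p. 5/36, 7 w.p. 1/6, …
E[payout] = (1/36)·2 + (1/18)·3 + (1/12)·4 + (1/9)·5 + (5/36)·6 + (1/6)·7 + (5/36)·8 + (1/9)·9 + (1/12)·10 + (1/18)·11 + (1/36)·12 = 7
Expected profit = 7 − 8 = -1

-$1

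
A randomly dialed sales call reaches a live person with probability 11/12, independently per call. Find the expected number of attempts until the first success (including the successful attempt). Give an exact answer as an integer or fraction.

For a geometric distribution, E[trials] = 1/p = 1/(11/12) = 12/11.

12/11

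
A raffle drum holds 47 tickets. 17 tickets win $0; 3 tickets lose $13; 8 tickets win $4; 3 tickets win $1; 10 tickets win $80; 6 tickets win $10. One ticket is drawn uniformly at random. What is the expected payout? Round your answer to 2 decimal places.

E[payout] = (17/47)·0 + (3/47)·(-13) + (8/47)·4 + (3/47)·1 + (10/47)·80 + (6/47)·10 = 856/47
≈ $18.21

$18.21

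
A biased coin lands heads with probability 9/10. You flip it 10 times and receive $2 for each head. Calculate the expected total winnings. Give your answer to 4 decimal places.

E[#heads] = 10·9/10 = 9 (linearity over flips).
E[winnings] = 2·9 = 18.
≈ 18.0000

$18.0000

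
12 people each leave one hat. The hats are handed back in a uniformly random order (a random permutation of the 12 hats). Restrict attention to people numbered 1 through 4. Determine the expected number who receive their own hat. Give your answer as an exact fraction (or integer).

1/3

Let Xᵢ = 1 if person i gets their own hat. For each i, P(Xᵢ=1) = 1/12.
By linearity of expectation, E[X₁+…+X_4] = 4·(1/12) = 1/3.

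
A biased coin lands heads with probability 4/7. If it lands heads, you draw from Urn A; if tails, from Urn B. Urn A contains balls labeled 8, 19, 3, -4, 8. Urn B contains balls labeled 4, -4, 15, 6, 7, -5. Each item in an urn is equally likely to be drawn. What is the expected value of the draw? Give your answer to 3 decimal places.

E[X | Urn A] = (8 + 19 + 3 − 4 + 8)/5 = 34/5
E[X | Urn B] = (4 − 4 + 15 + 6 + 7 − 5)/6 = 23/6
E[X] = (4/7)·34/5 + (3/7)·23/6 = 387/70 ≈ 5.529

5.529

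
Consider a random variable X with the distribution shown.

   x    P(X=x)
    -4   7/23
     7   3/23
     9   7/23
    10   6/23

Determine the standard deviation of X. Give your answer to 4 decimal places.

6.0468

E[X] = 116/23, E[X²] = 62
Var(X) = E[X²] − (E[X])² = 62 − 13456/529 = 19342/529
SD(X) = √(19342/529) ≈ 6.0468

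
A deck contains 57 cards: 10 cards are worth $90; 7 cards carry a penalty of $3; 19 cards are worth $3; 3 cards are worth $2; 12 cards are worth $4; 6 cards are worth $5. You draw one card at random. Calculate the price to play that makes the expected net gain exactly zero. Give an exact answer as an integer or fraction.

E[payout] = (10/57)·90 + (7/57)·(-3) + (19/57)·3 + (3/57)·2 + (12/57)·4 + (6/57)·5 = 340/19
Fair fee = E[payout] = 340/19

340/19 dollars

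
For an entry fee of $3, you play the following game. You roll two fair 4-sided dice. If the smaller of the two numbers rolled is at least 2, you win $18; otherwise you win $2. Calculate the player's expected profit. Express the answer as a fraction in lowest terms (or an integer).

$8

E[payout] = (7/16)·2 + (9/16)·18 = 11
Expected profit = 11 − 3 = 8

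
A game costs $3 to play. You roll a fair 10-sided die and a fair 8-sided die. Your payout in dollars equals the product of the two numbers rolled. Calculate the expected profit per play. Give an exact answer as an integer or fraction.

87/4 dollars

Distribution of the product of the two numbers rolled: 1 w.p. 1/80, 2 w.p. 1/40, 3 w.p. 1/40, 4 w.p. 3/80, 5 w.p. 1/40, 6 w.p. 1/20, …
E[payout] = (1/80)·1 + (1/40)·2 + (1/40)·3 + (3/80)·4 + (1/40)·5 + (1/20)·6 + (1/40)·7 + (1/20)·8 + (1/40)·9 + (3/80)·10 + (1/20)·12 + (1/40)·14 + (1/40)·15 + (3/80)·16 + (3/80)·18 + (3/80)·20 + (1/40)·21 + (1/20)·24 + (1/80)·25 + (1/80)·27 + (1/40)·28 + (3/80)·30 + (1/40)·32 + (1/40)·35 + (1/40)·36 + (3/80)·40 + (1/40)·42 + (1/80)·45 + (1/40)·48 + (1/80)·49 + (1/80)·50 + (1/80)·54 + (1/40)·56 + (1/80)·60 + (1/80)·63 + (1/80)·64 + (1/80)·70 + (1/80)·72 + (1/80)·80 = 99/4
Expected profit = 99/4 − 3 = 87/4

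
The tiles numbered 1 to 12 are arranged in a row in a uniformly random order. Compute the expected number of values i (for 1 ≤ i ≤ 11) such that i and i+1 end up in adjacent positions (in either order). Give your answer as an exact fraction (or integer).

11/6

For each i ∈ {1,…,11}, let Xᵢ = 1 if i and i+1 are adjacent. P(Xᵢ=1) = 2·(12−1)!/12! = 2/12.
By linearity, E[ΣXᵢ] = (11)·(2/12) = 11/6.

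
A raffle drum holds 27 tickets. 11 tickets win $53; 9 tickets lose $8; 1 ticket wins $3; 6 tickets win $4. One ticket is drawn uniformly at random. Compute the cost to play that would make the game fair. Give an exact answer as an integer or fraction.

538/27 dollars

E[payout] = (11/27)·53 + (9/27)·(-8) + (1/27)·3 + (6/27)·4 = 538/27
Fair fee = E[payout] = 538/27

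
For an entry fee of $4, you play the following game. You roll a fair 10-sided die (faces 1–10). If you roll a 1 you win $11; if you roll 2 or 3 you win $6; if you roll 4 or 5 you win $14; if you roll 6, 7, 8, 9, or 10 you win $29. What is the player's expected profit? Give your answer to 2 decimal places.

$15.60

E[payout] = (1/5)·6 + (1/10)·11 + (1/5)·14 + (1/2)·29 = 98/5
Expected profit = 98/5 − 4 = 78/5 ≈ $15.60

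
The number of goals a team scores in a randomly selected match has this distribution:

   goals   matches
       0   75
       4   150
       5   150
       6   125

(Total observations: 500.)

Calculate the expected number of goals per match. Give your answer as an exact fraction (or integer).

Total = 500, so P(goals=0) = 75/500, etc.
E[X] = (3/20)·0 + (3/10)·4 + (3/10)·5 + (1/4)·6
     = 21/5

21/5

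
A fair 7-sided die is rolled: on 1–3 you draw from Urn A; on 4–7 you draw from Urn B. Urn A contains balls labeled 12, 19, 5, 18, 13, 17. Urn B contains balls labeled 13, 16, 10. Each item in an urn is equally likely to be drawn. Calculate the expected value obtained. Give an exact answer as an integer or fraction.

94/7

E[X | Urn A] = (12 + 19 + 5 + 18 + 13 + 17)/6 = 14
E[X | Urn B] = (13 + 16 + 10)/3 = 13
E[X] = (3/7)·14 + (4/7)·13 = 94/7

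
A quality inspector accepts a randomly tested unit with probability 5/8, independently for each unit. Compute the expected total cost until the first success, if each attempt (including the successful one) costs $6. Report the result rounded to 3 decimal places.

$9.600

E[#attempts] = 1/p = 8/5; E[cost] = 6·8/5 = 48/5.
≈ 9.600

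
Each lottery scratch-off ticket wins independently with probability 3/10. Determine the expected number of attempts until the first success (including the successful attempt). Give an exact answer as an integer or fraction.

10/3

For a geometric distribution, E[trials] = 1/p = 1/(3/10) = 10/3.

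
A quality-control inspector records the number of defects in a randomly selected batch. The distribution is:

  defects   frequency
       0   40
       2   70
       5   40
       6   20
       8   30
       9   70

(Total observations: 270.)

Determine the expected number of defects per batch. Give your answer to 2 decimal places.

4.93

Total = 270, so P(defects=0) = 40/270, etc.
E[X] = (4/27)·0 + (7/27)·2 + (4/27)·5 + (2/27)·6 + (1/9)·8 + (7/27)·9
     = 133/27 ≈ 4.93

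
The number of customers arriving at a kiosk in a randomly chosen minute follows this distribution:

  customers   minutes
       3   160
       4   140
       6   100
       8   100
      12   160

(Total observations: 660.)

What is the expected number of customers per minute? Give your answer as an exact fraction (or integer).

Total = 660, so P(customers=3) = 160/660, etc.
E[X] = (8/33)·3 + (7/33)·4 + (5/33)·6 + (5/33)·8 + (8/33)·12
     = 218/33

218/33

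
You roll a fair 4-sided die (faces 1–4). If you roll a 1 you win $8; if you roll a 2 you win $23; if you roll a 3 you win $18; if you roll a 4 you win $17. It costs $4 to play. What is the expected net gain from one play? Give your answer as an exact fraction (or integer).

E[payout] = (1/4)·8 + (1/4)·17 + (1/4)·18 + (1/4)·23 = 33/2
Expected profit = 33/2 − 4 = 25/2

25/2 dollars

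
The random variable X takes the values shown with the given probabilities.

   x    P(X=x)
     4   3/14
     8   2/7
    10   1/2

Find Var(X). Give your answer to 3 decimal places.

5.408

E[X] = (3/14)·4 + (2/7)·8 + (1/2)·10 = 57/7
E[X²] = (3/14)·16 + (2/7)·64 + (1/2)·100 = 502/7
Var(X) = 502/7 − (57/7)² = 265/49 ≈ 5.408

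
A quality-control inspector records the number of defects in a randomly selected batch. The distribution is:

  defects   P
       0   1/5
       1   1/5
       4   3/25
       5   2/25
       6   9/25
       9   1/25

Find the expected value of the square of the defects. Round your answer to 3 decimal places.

20.320

E[X²] = (1/5)·0 + (1/5)·1 + (3/25)·16 + (2/25)·25 + (9/25)·36 + (1/25)·81
     = 508/25 ≈ 20.320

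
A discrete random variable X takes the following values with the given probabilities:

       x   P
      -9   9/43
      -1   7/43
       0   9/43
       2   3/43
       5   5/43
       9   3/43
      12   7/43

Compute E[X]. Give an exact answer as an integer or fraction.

E[X] = (9/43)·(-9) + (7/43)·(-1) + (9/43)·0 + (3/43)·2 + (5/43)·5 + (3/43)·9 + (7/43)·12
     = 54/43

54/43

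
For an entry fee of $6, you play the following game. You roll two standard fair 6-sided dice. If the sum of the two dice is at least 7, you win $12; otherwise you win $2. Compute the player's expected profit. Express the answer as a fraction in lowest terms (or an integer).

E[payout] = (5/12)·2 + (7/12)·12 = 47/6
Expected profit = 47/6 − 6 = 11/6

11/6 dollars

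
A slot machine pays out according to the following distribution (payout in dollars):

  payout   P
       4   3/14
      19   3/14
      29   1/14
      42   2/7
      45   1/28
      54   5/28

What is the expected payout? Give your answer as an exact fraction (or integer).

E[X] = (3/14)·4 + (3/14)·19 + (1/14)·29 + (2/7)·42 + (1/28)·45 + (5/28)·54
     = 121/4

121/4 dollars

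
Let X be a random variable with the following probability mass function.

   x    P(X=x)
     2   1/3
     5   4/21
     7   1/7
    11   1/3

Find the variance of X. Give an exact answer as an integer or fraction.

E[X] = (1/3)·2 + (4/21)·5 + (1/7)·7 + (1/3)·11 = 44/7
E[X²] = (1/3)·4 + (4/21)·25 + (1/7)·49 + (1/3)·121 = 374/7
Var(X) = 374/7 − (44/7)² = 682/49

682/49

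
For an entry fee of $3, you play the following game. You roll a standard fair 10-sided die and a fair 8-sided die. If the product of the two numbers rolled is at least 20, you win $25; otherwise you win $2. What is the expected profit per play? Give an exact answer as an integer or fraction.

E[payout] = (39/80)·2 + (41/80)·25 = 1103/80
Expected profit = 1103/80 − 3 = 863/80

863/80 dollars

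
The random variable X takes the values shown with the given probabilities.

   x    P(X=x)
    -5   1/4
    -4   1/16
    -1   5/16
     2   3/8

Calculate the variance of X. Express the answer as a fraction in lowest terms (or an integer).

E[X] = (1/4)·(-5) + (1/16)·(-4) + (5/16)·(-1) + (3/8)·2 = -17/16
E[X²] = (1/4)·25 + (1/16)·16 + (5/16)·1 + (3/8)·4 = 145/16
Var(X) = 145/16 − (-17/16)² = 2031/256

2031/256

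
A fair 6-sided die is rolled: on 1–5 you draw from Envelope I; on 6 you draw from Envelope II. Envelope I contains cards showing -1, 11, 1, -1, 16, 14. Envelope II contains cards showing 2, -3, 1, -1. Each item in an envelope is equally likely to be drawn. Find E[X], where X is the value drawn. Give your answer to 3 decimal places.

5.514

E[X | Envelope I] = (-1 + 11 + 1 − 1 + 16 + 14)/6 = 20/3
E[X | Envelope II] = (2 − 3 + 1 − 1)/4 = -1/4
E[X] = (5/6)·20/3 + (1/6)·(-1/4) = 397/72 ≈ 5.514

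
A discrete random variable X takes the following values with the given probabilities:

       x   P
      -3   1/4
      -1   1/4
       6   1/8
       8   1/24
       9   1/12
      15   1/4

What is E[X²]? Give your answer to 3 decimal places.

E[X²] = (1/4)·9 + (1/4)·1 + (1/8)·36 + (1/24)·64 + (1/12)·81 + (1/4)·225
     = 218/3 ≈ 72.667

72.667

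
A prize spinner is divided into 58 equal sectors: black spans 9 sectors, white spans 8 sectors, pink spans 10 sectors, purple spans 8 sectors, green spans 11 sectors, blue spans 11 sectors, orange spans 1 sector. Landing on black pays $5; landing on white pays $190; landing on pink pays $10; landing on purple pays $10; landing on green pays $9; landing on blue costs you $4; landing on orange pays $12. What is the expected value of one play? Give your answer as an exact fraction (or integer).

906/29 dollars

E[payout] = (9/58)·5 + (8/58)·190 + (10/58)·10 + (8/58)·10 + (11/58)·9 + (11/58)·(-4) + (1/58)·12 = 906/29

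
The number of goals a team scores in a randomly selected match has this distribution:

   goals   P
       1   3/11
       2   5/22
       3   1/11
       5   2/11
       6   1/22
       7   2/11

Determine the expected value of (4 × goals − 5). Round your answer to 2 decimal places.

E[4x-5] = (3/11)·(-1) + (5/22)·3 + (1/11)·7 + (2/11)·15 + (1/22)·19 + (2/11)·23
     = 97/11 ≈ 8.82

8.82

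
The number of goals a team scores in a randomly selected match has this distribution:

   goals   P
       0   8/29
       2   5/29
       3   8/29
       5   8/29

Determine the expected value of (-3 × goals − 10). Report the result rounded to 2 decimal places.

-17.66

E[-3x-10] = (8/29)·(-10) + (5/29)·(-16) + (8/29)·(-19) + (8/29)·(-25)
     = -512/29 ≈ -17.66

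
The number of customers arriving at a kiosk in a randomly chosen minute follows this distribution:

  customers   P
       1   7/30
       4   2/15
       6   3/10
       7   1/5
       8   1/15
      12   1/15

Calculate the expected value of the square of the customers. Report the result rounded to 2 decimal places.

36.83

E[X²] = (7/30)·1 + (2/15)·16 + (3/10)·36 + (1/5)·49 + (1/15)·64 + (1/15)·144
     = 221/6 ≈ 36.83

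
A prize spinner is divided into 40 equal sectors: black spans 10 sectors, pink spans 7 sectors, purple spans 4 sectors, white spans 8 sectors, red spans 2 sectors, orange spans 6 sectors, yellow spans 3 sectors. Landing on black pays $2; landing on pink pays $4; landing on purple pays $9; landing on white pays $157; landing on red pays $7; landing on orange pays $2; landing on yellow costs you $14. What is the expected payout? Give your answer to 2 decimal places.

E[payout] = (10/40)·2 + (7/40)·4 + (4/40)·9 + (8/40)·157 + (2/40)·7 + (6/40)·2 + (3/40)·(-14) = 331/10
≈ $33.10

$33.10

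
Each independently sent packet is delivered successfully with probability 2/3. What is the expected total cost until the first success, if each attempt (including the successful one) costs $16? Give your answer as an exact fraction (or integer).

$24

E[#attempts] = 1/p = 3/2; E[cost] = 16·3/2 = 24.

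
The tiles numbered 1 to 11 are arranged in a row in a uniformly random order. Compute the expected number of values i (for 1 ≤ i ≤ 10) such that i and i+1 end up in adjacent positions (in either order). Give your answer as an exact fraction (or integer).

20/11

For each i ∈ {1,…,10}, let Xᵢ = 1 if i and i+1 are adjacent. P(Xᵢ=1) = 2·(11−1)!/11! = 2/11.
By linearity, E[ΣXᵢ] = (10)·(2/11) = 20/11.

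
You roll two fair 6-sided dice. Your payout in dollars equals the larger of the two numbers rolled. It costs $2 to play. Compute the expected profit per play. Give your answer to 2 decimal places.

$2.47

Distribution of the larger of the two numbers rolled: 1 w.p. 1/36, 2 w.p. 1/12, 3 w.p. 5/36, 4 w.p. 7/36, 5 w.p. 1/4, 6 w.p. 11/36
E[payout] = (1/36)·1 + (1/12)·2 + (5/36)·3 + (7/36)·4 + (1/4)·5 + (11/36)·6 = 161/36
Expected profit = 161/36 − 2 = 89/36 ≈ $2.47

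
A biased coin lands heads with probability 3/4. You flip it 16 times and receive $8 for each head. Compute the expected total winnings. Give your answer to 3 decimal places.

$96.000

E[#heads] = 16·3/4 = 12 (linearity over flips).
E[winnings] = 8·12 = 96.
≈ 96.000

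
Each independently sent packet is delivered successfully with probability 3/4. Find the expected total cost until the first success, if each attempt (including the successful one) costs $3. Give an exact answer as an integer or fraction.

E[#attempts] = 1/p = 4/3; E[cost] = 3·4/3 = 4.

$4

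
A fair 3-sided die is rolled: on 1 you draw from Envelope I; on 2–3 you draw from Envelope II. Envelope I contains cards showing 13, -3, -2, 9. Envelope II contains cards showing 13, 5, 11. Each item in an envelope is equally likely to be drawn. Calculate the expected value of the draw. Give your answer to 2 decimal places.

7.86

E[X | Envelope I] = (13 − 3 − 2 + 9)/4 = 17/4
E[X | Envelope II] = (13 + 5 + 11)/3 = 29/3
E[X] = (1/3)·17/4 + (2/3)·29/3 = 283/36 ≈ 7.86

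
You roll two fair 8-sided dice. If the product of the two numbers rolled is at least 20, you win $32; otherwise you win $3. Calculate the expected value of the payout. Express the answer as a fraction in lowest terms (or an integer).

E[payout] = (9/16)·3 + (7/16)·32 = 251/16

251/16 dollars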